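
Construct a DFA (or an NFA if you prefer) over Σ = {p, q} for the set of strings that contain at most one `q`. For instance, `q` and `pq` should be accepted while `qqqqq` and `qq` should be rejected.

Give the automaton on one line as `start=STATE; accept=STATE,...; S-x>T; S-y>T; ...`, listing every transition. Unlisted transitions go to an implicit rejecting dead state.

start=s0; accept=s0,s1; s0-p>s0; s0-q>s1; s1-p>s1; s1-q>s2; s2-p>s2; s2-q>s2

Count `q`s, saturating at 2: state s0 means no `q` yet, s1 means one `q` seen, s2 means more than one. Each `q` increments (capped at s2); other symbols loop. Accept from {s0, s1}.
With 3 states:
        p   q  
>* s0   s0  s1 
 * s1   s1  s2 
   s2   s2  s2 
(> = start, * = accepting)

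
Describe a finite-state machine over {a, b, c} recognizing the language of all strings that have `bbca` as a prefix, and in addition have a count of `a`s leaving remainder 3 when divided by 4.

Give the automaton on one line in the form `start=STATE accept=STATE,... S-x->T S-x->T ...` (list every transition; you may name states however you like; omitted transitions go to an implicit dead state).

Run two small machines in parallel and take their product. The first has 6 states tracking whether the input so far still matches the prefix `bbca`; the second has 4 states tracking the count of `a`s modulo 4. A product state is a pair (one from each), accepting exactly when both do.
          a    b    c  
>  q0     q1   q2   q3 
   q1     q4   q1   q1 
   q2     q1   q5   q3 
   q3     q1   q3   q3 
   q4     q6   q4   q4 
   q5     q1   q3   q7 
   q6     q3   q6   q6 
   q7     q8   q3   q3 
   q8     q9   q8   q8 
   q9    q10   q9   q9 
 * q10   q11  q10  q10 
   q11    q8  q11  q11 
(> = start, * = accepting)

start=q0 accept=q10 q0-a->q1 q0-b->q2 q0-c->q3 q1-a->q4 q1-b->q1 q1-c->q1 q2-a->q1 q2-b->q5 q2-c->q3 q3-a->q1 q3-b->q3 q3-c->q3 q4-a->q6 q4-b->q4 q4-c->q4 q5-a->q1 q5-b->q3 q5-c->q7 q6-a->q3 q6-b->q6 q6-c->q6 q7-a->q8 q7-b->q3 q7-c->q3 q8-a->q9 q8-b->q8 q8-c->q8 q9-a->q10 q9-b->q9 q9-c->q9 q10-a->q11 q10-b->q10 q10-c->q10 q11-a->q8 q11-b->q11 q11-c->q11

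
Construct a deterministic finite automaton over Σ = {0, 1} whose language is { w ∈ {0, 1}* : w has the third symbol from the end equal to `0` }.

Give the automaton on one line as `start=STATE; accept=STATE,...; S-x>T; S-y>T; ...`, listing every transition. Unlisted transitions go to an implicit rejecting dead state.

A DFA must remember the last 3 symbols (since which symbol is third-to-last isn't known until the input ends). Use one state per possible window of the last ≤3 symbols; accept from those whose window starts with `0`.
          0    1  
>  S0     S1   S2 
   S1     S3   S4 
   S2     S5   S6 
   S3     S7   S8 
   S4     S9  S10 
   S5    S11  S12 
   S6    S13  S14 
 * S7     S7   S8 
 * S8     S9  S10 
 * S9    S11  S12 
 * S10   S13  S14 
   S11    S7   S8 
   S12    S9  S10 
   S13   S11  S12 
   S14   S13  S14 
(> = start, * = accepting)

start=S0; accept=S7,S8,S9,S10; S0-0>S1; S0-1>S2; S1-0>S3; S1-1>S4; S2-0>S5; S2-1>S6; S3-0>S7; S3-1>S8; S4-0>S9; S4-1>S10; S5-0>S11; S5-1>S12; S6-0>S13; S6-1>S14; S7-0>S7; S7-1>S8; S8-0>S9; S8-1>S10; S9-0>S11; S9-1>S12; S10-0>S13; S10-1>S14; S11-0>S7; S11-1>S8; S12-0>S9; S12-1>S10; S13-0>S11; S13-1>S12; S14-0>S13; S14-1>S14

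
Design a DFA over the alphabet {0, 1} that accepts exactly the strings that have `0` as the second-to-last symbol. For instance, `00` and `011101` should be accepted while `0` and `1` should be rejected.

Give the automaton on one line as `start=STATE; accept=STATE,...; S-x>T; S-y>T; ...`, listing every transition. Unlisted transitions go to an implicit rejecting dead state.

start=A; accept=D,E; A-0>B; A-1>C; B-0>D; B-1>E; C-0>F; C-1>G; D-0>D; D-1>E; E-0>F; E-1>G; F-0>D; F-1>E; G-0>F; G-1>G

A DFA must remember the last 2 symbols (since which symbol is second-to-last isn't known until the input ends). Use one state per possible window of the last ≤2 symbols; accept from those whose window starts with `0`.
       0  1 
>  A   B  C 
   B   D  E 
   C   F  G 
 * D   D  E 
 * E   F  G 
   F   D  E 
   G   F  G 
(> = start, * = accepting)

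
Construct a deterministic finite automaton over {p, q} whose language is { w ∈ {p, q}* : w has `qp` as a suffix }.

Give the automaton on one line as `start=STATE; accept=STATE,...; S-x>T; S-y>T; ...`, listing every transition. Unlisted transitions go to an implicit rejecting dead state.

start=S0; accept=S2; S0-p>S0; S0-q>S1; S1-p>S2; S1-q>S1; S2-p>S0; S2-q>S1

Remember how much of `qp` the current input suffix matches. State S0 means no match yet; S1 means the last symbol is `q`; S2 means the last 2 symbols are `qp`. Only S2 accepts. On a mismatch, fall back to the longest proper suffix that is still a prefix of `qp`.
3 states suffice.
        p   q  
>  S0   S0  S1 
   S1   S2  S1 
 * S2   S0  S1 
(> = start, * = accepting)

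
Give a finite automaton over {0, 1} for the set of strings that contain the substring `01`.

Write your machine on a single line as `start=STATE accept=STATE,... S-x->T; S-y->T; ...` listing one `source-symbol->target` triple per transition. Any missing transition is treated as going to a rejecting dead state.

start=s0; accept=s2; s0-0->s1; s0-1->s0; s1-0->s1; s1-1->s2; s2-0->s2; s2-1->s2

States s0..s1 record the length of the longest prefix of `01` that matches the current input suffix. Reaching s2 means `01` has been seen, and we stay there forever. Accept from s2.
With 3 states:
        0   1  
>  s0   s1  s0 
   s1   s1  s2 
 * s2   s2  s2 
(> = start, * = accepting)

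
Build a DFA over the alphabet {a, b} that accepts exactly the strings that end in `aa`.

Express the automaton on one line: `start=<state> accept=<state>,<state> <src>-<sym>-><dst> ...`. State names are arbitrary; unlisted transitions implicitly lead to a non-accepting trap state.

start=s0 accept=s2 s0-a->s1 s0-b->s0 s1-a->s2 s1-b->s0 s2-a->s2 s2-b->s0

Remember how much of `aa` the current input suffix matches. State s0 means no match yet; s1 means the last symbol is `a`; s2 means the last 2 symbols are `aa`. Only s2 accepts. On a mismatch, fall back to the longest proper suffix that is still a prefix of `aa`.
A 3-state machine:
        a   b  
>  s0   s1  s0 
   s1   s2  s0 
 * s2   s2  s0 
(> = start, * = accepting)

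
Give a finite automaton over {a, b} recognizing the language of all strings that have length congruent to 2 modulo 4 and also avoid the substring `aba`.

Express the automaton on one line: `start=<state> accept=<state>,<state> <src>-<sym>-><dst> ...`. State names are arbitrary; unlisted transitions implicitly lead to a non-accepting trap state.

Build one automaton per condition and run them in lockstep. The first has 4 states tracking the input length modulo 4; the second has 4 states tracking partial matches of the forbidden pattern `aba`. A product state is a pair (one from each), accepting exactly when both do.
With 16 states:
          a    b  
>  q0     q1   q2 
   q1     q3   q4 
   q2     q3   q5 
 * q3     q6   q7 
 * q4     q8   q9 
 * q5     q6   q9 
   q6    q10  q11 
   q7    q12   q0 
   q8    q12  q12 
   q9    q10   q0 
   q10    q1  q13 
   q11   q14   q2 
   q12   q14  q14 
   q13   q15   q5 
   q14   q15  q15 
   q15    q8   q8 
(> = start, * = accepting)

start=q0 accept=q3,q4,q5 q0-a->q1 q0-b->q2 q1-a->q3 q1-b->q4 q2-a->q3 q2-b->q5 q3-a->q6 q3-b->q7 q4-a->q8 q4-b->q9 q5-a->q6 q5-b->q9 q6-a->q10 q6-b->q11 q7-a->q12 q7-b->q0 q8-a->q12 q8-b->q12 q9-a->q10 q9-b->q0 q10-a->q1 q10-b->q13 q11-a->q14 q11-b->q2 q12-a->q14 q12-b->q14 q13-a->q15 q13-b->q5 q14-a->q15 q14-b->q15 q15-a->q8 q15-b->q8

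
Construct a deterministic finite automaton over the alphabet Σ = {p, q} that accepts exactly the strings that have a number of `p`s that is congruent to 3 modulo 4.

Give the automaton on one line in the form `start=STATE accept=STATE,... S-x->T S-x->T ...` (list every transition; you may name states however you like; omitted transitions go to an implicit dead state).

Keep the running count of `p`s modulo 4: each `p` advances along the cycle A → B → C → D → A while other symbols loop. Accept at D.
4 states suffice.
       p  q 
>  A   B  A 
   B   C  B 
   C   D  C 
 * D   A  D 
(> = start, * = accepting)

start=A accept=D A-p->B A-q->A B-p->C B-q->B C-p->D C-q->C D-p->A D-q->D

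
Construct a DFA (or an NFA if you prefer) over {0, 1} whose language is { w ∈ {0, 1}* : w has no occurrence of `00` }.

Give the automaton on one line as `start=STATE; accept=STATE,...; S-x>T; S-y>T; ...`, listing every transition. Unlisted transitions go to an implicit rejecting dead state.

start=s0; accept=s0,s1; s0-0>s1; s0-1>s0; s1-0>s2; s1-1>s0; s2-0>s2; s2-1>s2

This is the complement of 'contains `00`'. Use the same substring-matching states — s0 through s2 holding how much of `00` has just been matched — but flip the accepting set: everything except the trap s2 accepts.
With 3 states:
        0   1  
>* s0   s1  s0 
 * s1   s2  s0 
   s2   s2  s2 
(> = start, * = accepting)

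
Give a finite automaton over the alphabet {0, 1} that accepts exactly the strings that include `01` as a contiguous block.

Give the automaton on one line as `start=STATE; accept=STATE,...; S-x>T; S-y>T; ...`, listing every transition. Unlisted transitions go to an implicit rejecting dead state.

start=A; accept=C; A-0>B; A-1>A; B-0>B; B-1>C; C-0>C; C-1>C

States A..B record the length of the longest prefix of `01` that matches the current input suffix. Reaching C means `01` has been seen, and we stay there forever. Accept from C.
       0  1 
>  A   B  A 
   B   B  C 
 * C   C  C 
(> = start, * = accepting)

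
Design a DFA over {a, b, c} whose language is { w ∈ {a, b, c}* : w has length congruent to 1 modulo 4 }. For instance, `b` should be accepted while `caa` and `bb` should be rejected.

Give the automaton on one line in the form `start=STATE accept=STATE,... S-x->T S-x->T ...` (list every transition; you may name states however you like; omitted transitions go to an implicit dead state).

Count input length modulo 4: every symbol advances one step around the cycle q0 → q1 → q2 → q3 → q0. Accept at q1.
        a   b   c  
>  q0   q1  q1  q1 
 * q1   q2  q2  q2 
   q2   q3  q3  q3 
   q3   q0  q0  q0 
(> = start, * = accepting)

start=q0 accept=q1 q0-a->q1 q0-b->q1 q0-c->q1 q1-a->q2 q1-b->q2 q1-c->q2 q2-a->q3 q2-b->q3 q2-c->q3 q3-a->q0 q3-b->q0 q3-c->q0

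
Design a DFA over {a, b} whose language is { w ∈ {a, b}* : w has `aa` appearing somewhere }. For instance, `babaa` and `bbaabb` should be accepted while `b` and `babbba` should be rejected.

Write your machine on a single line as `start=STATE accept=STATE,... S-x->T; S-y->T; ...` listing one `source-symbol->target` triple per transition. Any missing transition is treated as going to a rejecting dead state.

start=q0; accept=q2; q0-a->q1; q0-b->q0; q1-a->q2; q1-b->q0; q2-a->q2; q2-b->q2

Track how much of `aa` has been matched so far: state q0 is no progress, q2 is the absorbing accept state reached once `aa` has occurred. Intermediate states record partial matches; on a mismatch, fall back to the longest reusable overlap.
3 states suffice.
        a   b  
>  q0   q1  q0 
   q1   q2  q0 
 * q2   q2  q2 
(> = start, * = accepting)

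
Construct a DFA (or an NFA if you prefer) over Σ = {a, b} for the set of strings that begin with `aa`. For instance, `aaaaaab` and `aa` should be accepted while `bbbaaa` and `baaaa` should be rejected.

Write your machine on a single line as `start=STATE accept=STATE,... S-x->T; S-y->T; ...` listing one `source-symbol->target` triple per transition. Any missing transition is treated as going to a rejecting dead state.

Walk along `aa` while the input agrees: from S0 take `a` to S1, and so on. Any deviation drops to the rejecting sink S3. Once S2 is reached the prefix is confirmed and every continuation is accepted.
A 4-state machine:
        a   b  
>  S0   S1  S3 
   S1   S2  S3 
 * S2   S2  S2 
   S3   S3  S3 
(> = start, * = accepting)

start=S0; accept=S2; S0-a->S1; S0-b->S3; S1-a->S2; S1-b->S3; S2-a->S2; S2-b->S2; S3-a->S3; S3-b->S3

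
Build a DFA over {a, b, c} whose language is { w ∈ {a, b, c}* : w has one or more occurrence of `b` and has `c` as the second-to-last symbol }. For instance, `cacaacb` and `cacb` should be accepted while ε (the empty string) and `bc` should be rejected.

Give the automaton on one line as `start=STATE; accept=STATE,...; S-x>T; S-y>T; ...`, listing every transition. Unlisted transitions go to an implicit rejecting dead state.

Build one automaton per condition and run them in lockstep. One (3 states) tracks the count of `b`s, saturating at 2; the other (13 states) tracks the last 2 symbols read. Each combined state is a pair, one component from each; accept when both components accept. Equivalent product states are then merged.
6 states suffice.
        a   b   c  
>  s0   s0  s1  s2 
   s1   s1  s1  s3 
   s2   s0  s4  s2 
   s3   s4  s4  s5 
 * s4   s1  s1  s3 
 * s5   s4  s4  s5 
(> = start, * = accepting)

start=s0; accept=s4,s5; s0-a>s0; s0-b>s1; s0-c>s2; s1-a>s1; s1-b>s1; s1-c>s3; s2-a>s0; s2-b>s4; s2-c>s2; s3-a>s4; s3-b>s4; s3-c>s5; s4-a>s1; s4-b>s1; s4-c>s3; s5-a>s4; s5-b>s4; s5-c>s5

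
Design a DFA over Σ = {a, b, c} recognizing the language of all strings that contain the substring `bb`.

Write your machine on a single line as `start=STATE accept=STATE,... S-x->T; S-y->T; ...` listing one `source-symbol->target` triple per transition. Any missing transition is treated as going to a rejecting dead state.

start=q0; accept=q2; q0-a->q0; q0-b->q1; q0-c->q0; q1-a->q0; q1-b->q2; q1-c->q0; q2-a->q2; q2-b->q2; q2-c->q2

States q0..q1 record the length of the longest prefix of `bb` that matches the current input suffix. Reaching q2 means `bb` has been seen, and we stay there forever. Accept from q2.
A 3-state machine:
        a   b   c  
>  q0   q0  q1  q0 
   q1   q0  q2  q0 
 * q2   q2  q2  q2 
(> = start, * = accepting)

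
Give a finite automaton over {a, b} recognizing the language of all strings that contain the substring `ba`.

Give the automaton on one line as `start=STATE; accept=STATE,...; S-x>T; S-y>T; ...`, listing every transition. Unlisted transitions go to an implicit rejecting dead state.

Track how much of `ba` has been matched so far: state s0 is no progress, s2 is the absorbing accept state reached once `ba` has occurred. Intermediate states record partial matches; on a mismatch, fall back to the longest reusable overlap.
        a   b  
>  s0   s0  s1 
   s1   s2  s1 
 * s2   s2  s2 
(> = start, * = accepting)

start=s0; accept=s2; s0-a>s0; s0-b>s1; s1-a>s2; s1-b>s1; s2-a>s2; s2-b>s2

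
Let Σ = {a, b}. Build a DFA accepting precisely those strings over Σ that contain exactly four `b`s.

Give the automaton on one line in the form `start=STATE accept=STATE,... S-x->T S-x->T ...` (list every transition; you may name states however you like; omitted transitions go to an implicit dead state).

start=s0 accept=s4 s0-a->s0 s0-b->s1 s1-a->s1 s1-b->s2 s2-a->s2 s2-b->s3 s3-a->s3 s3-b->s4 s4-a->s4 s4-b->s5 s5-a->s5 s5-b->s5

Count `b`s, saturating at 5: states s0 through s4 mean 0 through 4 `b`s seen; s5 means more than 4. Each `b` increments (capped at s5); other symbols loop. Accept from {s4}.
With 6 states:
        a   b  
>  s0   s0  s1 
   s1   s1  s2 
   s2   s2  s3 
   s3   s3  s4 
 * s4   s4  s5 
   s5   s5  s5 
(> = start, * = accepting)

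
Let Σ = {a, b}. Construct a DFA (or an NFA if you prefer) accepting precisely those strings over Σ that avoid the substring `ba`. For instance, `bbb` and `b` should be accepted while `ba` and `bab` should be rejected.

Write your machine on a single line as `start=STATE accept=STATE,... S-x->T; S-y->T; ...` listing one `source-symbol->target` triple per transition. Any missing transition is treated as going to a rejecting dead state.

start=S0; accept=S0,S1; S0-a->S0; S0-b->S1; S1-a->S2; S1-b->S1; S2-a->S2; S2-b->S2

This is the complement of 'contains `ba`'. Use the same substring-matching states — S0 through S2 holding how much of `ba` has just been matched — but flip the accepting set: everything except the trap S2 accepts.
        a   b  
>* S0   S0  S1 
 * S1   S2  S1 
   S2   S2  S2 
(> = start, * = accepting)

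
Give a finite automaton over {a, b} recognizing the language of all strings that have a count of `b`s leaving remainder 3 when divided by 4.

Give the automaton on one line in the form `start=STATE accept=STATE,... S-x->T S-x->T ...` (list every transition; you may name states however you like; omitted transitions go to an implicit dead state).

start=q0 accept=q3 q0-a->q0 q0-b->q1 q1-a->q1 q1-b->q2 q2-a->q2 q2-b->q3 q3-a->q3 q3-b->q0

Keep the running count of `b`s modulo 4: each `b` advances along the cycle q0 → q1 → q2 → q3 → q0 while other symbols loop. Accept at q3.
4 states suffice.
        a   b  
>  q0   q0  q1 
   q1   q1  q2 
   q2   q2  q3 
 * q3   q3  q0 
(> = start, * = accepting)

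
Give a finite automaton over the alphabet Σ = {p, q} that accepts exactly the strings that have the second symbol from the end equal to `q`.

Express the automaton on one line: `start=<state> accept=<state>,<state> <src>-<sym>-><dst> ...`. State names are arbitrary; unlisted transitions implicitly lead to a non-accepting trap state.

start=S0 accept=S5,S6 S0-p->S1 S0-q->S2 S1-p->S3 S1-q->S4 S2-p->S5 S2-q->S6 S3-p->S3 S3-q->S4 S4-p->S5 S4-q->S6 S5-p->S3 S5-q->S4 S6-p->S5 S6-q->S6

A DFA must remember the last 2 symbols (since which symbol is second-to-last isn't known until the input ends). Use one state per possible window of the last ≤2 symbols; accept from those whose window starts with `q`.
With 7 states:
        p   q  
>  S0   S1  S2 
   S1   S3  S4 
   S2   S5  S6 
   S3   S3  S4 
   S4   S5  S6 
 * S5   S3  S4 
 * S6   S5  S6 
(> = start, * = accepting)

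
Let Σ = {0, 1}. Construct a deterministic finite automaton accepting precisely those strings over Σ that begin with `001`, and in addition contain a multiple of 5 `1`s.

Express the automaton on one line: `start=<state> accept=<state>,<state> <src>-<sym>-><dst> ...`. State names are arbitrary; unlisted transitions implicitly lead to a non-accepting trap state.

Run two small machines in parallel and take their product. One (5 states) tracks whether the input so far still matches the prefix `001`; the other (5 states) tracks the count of `1`s modulo 5. Each combined state is a pair, one component from each; accept when both components accept. After merging equivalent states the machine shrinks.
A 9-state machine:
        0   1  
>  q0   q1  q2 
   q1   q3  q2 
   q2   q2  q2 
   q3   q2  q4 
   q4   q4  q5 
   q5   q5  q6 
   q6   q6  q7 
   q7   q7  q8 
 * q8   q8  q4 
(> = start, * = accepting)

start=q0 accept=q8 q0-0->q1 q0-1->q2 q1-0->q3 q1-1->q2 q2-0->q2 q2-1->q2 q3-0->q2 q3-1->q4 q4-0->q4 q4-1->q5 q5-0->q5 q5-1->q6 q6-0->q6 q6-1->q7 q7-0->q7 q7-1->q8 q8-0->q8 q8-1->q4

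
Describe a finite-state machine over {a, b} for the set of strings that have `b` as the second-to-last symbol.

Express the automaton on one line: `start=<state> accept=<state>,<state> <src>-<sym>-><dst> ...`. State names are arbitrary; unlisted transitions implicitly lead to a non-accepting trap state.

start=S0 accept=S5,S6 S0-a->S1 S0-b->S2 S1-a->S3 S1-b->S4 S2-a->S5 S2-b->S6 S3-a->S3 S3-b->S4 S4-a->S5 S4-b->S6 S5-a->S3 S5-b->S4 S6-a->S5 S6-b->S6

A DFA must remember the last 2 symbols (since which symbol is second-to-last isn't known until the input ends). Use one state per possible window of the last ≤2 symbols; accept from those whose window starts with `b`.
        a   b  
>  S0   S1  S2 
   S1   S3  S4 
   S2   S5  S6 
   S3   S3  S4 
   S4   S5  S6 
 * S5   S3  S4 
 * S6   S5  S6 
(> = start, * = accepting)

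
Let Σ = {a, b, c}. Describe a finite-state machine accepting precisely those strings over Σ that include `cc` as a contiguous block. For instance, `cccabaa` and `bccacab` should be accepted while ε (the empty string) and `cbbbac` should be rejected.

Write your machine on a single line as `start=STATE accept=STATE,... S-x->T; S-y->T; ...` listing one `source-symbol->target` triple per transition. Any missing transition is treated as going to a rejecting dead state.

Track how much of `cc` has been matched so far: state s0 is no progress, s2 is the absorbing accept state reached once `cc` has occurred. Intermediate states record partial matches; on a mismatch, fall back to the longest reusable overlap.
A 3-state machine:
        a   b   c  
>  s0   s0  s0  s1 
   s1   s0  s0  s2 
 * s2   s2  s2  s2 
(> = start, * = accepting)

start=s0; accept=s2; s0-a->s0; s0-b->s0; s0-c->s1; s1-a->s0; s1-b->s0; s1-c->s2; s2-a->s2; s2-b->s2; s2-c->s2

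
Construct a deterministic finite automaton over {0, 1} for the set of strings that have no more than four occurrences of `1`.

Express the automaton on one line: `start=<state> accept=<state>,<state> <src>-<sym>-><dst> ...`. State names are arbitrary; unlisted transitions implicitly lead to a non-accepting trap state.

start=S0 accept=S0,S1,S2,S3,S4 S0-0->S0 S0-1->S1 S1-0->S1 S1-1->S2 S2-0->S2 S2-1->S3 S3-0->S3 S3-1->S4 S4-0->S4 S4-1->S5 S5-0->S5 S5-1->S5

Count `1`s, saturating at 5: states S0 through S4 mean 0 through 4 `1`s seen; S5 means more than 4. Each `1` increments (capped at S5); other symbols loop. Accept from {S0, S1, S2, S3, S4}.
With 6 states:
        0   1  
>* S0   S0  S1 
 * S1   S1  S2 
 * S2   S2  S3 
 * S3   S3  S4 
 * S4   S4  S5 
   S5   S5  S5 
(> = start, * = accepting)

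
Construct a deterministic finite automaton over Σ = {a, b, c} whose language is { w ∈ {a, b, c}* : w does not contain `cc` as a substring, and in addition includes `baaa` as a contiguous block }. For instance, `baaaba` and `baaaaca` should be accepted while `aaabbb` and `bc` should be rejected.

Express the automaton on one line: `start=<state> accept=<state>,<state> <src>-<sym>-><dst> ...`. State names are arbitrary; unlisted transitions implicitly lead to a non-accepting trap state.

Run two small machines in parallel and take their product. The first has 3 states tracking partial matches of the forbidden pattern `cc`; the second has 5 states tracking whether and how much of `baaa` has been seen. A product state is a pair (one from each), accepting exactly when both do.
A 12-state machine:
          a    b    c  
>  S0     S0   S1   S2 
   S1     S3   S1   S2 
   S2     S0   S1   S4 
   S3     S5   S1   S2 
   S4     S4   S6   S4 
   S5     S7   S1   S2 
   S6     S8   S6   S4 
 * S7     S7   S7   S9 
   S8    S10   S6   S4 
 * S9     S7   S7  S11 
   S10   S11   S6   S4 
   S11   S11  S11  S11 
(> = start, * = accepting)

start=S0 accept=S7,S9 S0-a->S0 S0-b->S1 S0-c->S2 S1-a->S3 S1-b->S1 S1-c->S2 S2-a->S0 S2-b->S1 S2-c->S4 S3-a->S5 S3-b->S1 S3-c->S2 S4-a->S4 S4-b->S6 S4-c->S4 S5-a->S7 S5-b->S1 S5-c->S2 S6-a->S8 S6-b->S6 S6-c->S4 S7-a->S7 S7-b->S7 S7-c->S9 S8-a->S10 S8-b->S6 S8-c->S4 S9-a->S7 S9-b->S7 S9-c->S11 S10-a->S11 S10-b->S6 S10-c->S4 S11-a->S11 S11-b->S11 S11-c->S11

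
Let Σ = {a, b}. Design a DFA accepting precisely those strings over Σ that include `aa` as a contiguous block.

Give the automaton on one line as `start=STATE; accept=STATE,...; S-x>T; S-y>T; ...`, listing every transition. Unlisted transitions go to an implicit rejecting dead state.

start=s0; accept=s2; s0-a>s1; s0-b>s0; s1-a>s2; s1-b>s0; s2-a>s2; s2-b>s2

States s0..s1 record the length of the longest prefix of `aa` that matches the current input suffix. Reaching s2 means `aa` has been seen, and we stay there forever. Accept from s2.
A 3-state machine:
        a   b  
>  s0   s1  s0 
   s1   s2  s0 
 * s2   s2  s2 
(> = start, * = accepting)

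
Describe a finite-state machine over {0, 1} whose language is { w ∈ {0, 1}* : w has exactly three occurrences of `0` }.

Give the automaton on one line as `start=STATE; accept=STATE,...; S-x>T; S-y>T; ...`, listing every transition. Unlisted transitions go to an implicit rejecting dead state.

start=A; accept=D; A-0>B; A-1>A; B-0>C; B-1>B; C-0>D; C-1>C; D-0>E; D-1>D; E-0>E; E-1>E

Count `0`s, saturating at 4: states A through D mean 0 through 3 `0`s seen; E means more than 3. Each `0` increments (capped at E); other symbols loop. Accept from {D}.
       0  1 
>  A   B  A 
   B   C  B 
   C   D  C 
 * D   E  D 
   E   E  E 
(> = start, * = accepting)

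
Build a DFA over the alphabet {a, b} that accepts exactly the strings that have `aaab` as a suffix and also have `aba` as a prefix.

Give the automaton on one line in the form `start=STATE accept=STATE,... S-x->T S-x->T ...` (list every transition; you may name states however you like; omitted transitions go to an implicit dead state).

Build one automaton per condition and run them in lockstep. One (5 states) tracks how much of the suffix `aaab` has currently been matched; the other (5 states) tracks whether the input so far still matches the prefix `aba`. Each combined state is a pair, one component from each; accept when both components accept. After merging equivalent states the machine shrinks.
With 9 states:
        a   b  
>  q0   q1  q2 
   q1   q2  q3 
   q2   q2  q2 
   q3   q4  q2 
   q4   q5  q6 
   q5   q7  q6 
   q6   q4  q6 
   q7   q7  q8 
 * q8   q4  q6 
(> = start, * = accepting)

start=q0 accept=q8 q0-a->q1 q0-b->q2 q1-a->q2 q1-b->q3 q2-a->q2 q2-b->q2 q3-a->q4 q3-b->q2 q4-a->q5 q4-b->q6 q5-a->q7 q5-b->q6 q6-a->q4 q6-b->q6 q7-a->q7 q7-b->q8 q8-a->q4 q8-b->q6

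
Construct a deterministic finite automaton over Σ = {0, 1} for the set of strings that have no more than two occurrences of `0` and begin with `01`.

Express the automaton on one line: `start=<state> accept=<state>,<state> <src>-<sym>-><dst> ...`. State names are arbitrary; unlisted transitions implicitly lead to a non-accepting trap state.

start=S0 accept=S3,S4 S0-0->S1 S0-1->S2 S1-0->S2 S1-1->S3 S2-0->S2 S2-1->S2 S3-0->S4 S3-1->S3 S4-0->S2 S4-1->S4

Run two small machines in parallel and take their product. One (4 states) tracks the count of `0`s, saturating at 3; the other (4 states) tracks whether the input so far still matches the prefix `01`. Each combined state is a pair, one component from each; accept when both components accept. Equivalent product states are then merged.
A 5-state machine:
        0   1  
>  S0   S1  S2 
   S1   S2  S3 
   S2   S2  S2 
 * S3   S4  S3 
 * S4   S2  S4 
(> = start, * = accepting)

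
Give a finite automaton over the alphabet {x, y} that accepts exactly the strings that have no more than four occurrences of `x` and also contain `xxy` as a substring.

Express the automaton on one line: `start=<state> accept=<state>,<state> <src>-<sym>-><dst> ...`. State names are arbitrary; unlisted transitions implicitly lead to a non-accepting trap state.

Build one automaton per condition and run them in lockstep. One (6 states) tracks the count of `x`s, saturating at 5; the other (4 states) tracks whether and how much of `xxy` has been seen. Each combined state is a pair, one component from each; accept when both components accept. Minimizing collapses redundant product states.
       x  y 
>  A   B  A 
   B   C  D 
   C   E  F 
   D   G  D 
   E   H  I 
 * F   I  F 
   G   E  J 
   H   K  L 
 * I   L  I 
   J   M  J 
   K   K  K 
 * L   K  L 
   M   H  K 
(> = start, * = accepting)

start=A accept=F,I,L A-x->B A-y->A B-x->C B-y->D C-x->E C-y->F D-x->G D-y->D E-x->H E-y->I F-x->I F-y->F G-x->E G-y->J H-x->K H-y->L I-x->L I-y->I J-x->M J-y->J K-x->K K-y->K L-x->K L-y->L M-x->H M-y->K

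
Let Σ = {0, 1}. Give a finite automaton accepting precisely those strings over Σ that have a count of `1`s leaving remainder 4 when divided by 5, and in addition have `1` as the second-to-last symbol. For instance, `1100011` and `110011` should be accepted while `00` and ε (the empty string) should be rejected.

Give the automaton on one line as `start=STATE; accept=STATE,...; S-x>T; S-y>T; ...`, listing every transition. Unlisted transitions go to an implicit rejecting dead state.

start=q0; accept=q5,q7; q0-0>q0; q0-1>q1; q1-0>q1; q1-1>q2; q2-0>q2; q2-1>q3; q3-0>q4; q3-1>q5; q4-0>q4; q4-1>q6; q5-0>q7; q5-1>q0; q6-0>q7; q6-1>q0; q7-0>q8; q7-1>q0; q8-0>q8; q8-1>q0

Handle the two conditions separately and then intersect. One (5 states) tracks the count of `1`s modulo 5; the other (7 states) tracks the last 2 symbols read. Each combined state is a pair, one component from each; accept when both components accept. Minimizing collapses redundant product states.
A 9-state machine:
        0   1  
>  q0   q0  q1 
   q1   q1  q2 
   q2   q2  q3 
   q3   q4  q5 
   q4   q4  q6 
 * q5   q7  q0 
   q6   q7  q0 
 * q7   q8  q0 
   q8   q8  q0 
(> = start, * = accepting)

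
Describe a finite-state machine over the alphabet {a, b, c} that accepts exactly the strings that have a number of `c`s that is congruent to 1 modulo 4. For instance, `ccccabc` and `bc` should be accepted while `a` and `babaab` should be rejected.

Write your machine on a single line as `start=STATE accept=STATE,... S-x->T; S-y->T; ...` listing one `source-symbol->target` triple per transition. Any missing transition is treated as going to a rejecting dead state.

The only thing that matters is how many `c`s have appeared, reduced mod 4. Use one state per residue: q0 for 0, …, q3 for 3. Reading `c` moves to the next residue; anything else stays put. q1 is accepting.
A 4-state machine:
        a   b   c  
>  q0   q0  q0  q1 
 * q1   q1  q1  q2 
   q2   q2  q2  q3 
   q3   q3  q3  q0 
(> = start, * = accepting)

start=q0; accept=q1; q0-a->q0; q0-b->q0; q0-c->q1; q1-a->q1; q1-b->q1; q1-c->q2; q2-a->q2; q2-b->q2; q2-c->q3; q3-a->q3; q3-b->q3; q3-c->q0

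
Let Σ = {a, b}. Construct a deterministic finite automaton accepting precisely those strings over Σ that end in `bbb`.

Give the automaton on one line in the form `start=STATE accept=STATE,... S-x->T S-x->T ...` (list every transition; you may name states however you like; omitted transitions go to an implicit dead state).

Let each state record the length of the longest suffix of the input read so far that is also a prefix of `bbb`. s1 means the last symbol is `b`; s2 means the last 2 symbols are `bb`; s3 means the last 3 symbols are `bbb`. Accept only at s3, where the string currently ends in `bbb`.
With 4 states:
        a   b  
>  s0   s0  s1 
   s1   s0  s2 
   s2   s0  s3 
 * s3   s0  s3 
(> = start, * = accepting)

start=s0 accept=s3 s0-a->s0 s0-b->s1 s1-a->s0 s1-b->s2 s2-a->s0 s2-b->s3 s3-a->s0 s3-b->s3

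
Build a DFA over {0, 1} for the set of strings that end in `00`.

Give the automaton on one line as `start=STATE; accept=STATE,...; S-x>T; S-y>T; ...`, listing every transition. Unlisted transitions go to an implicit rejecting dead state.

start=q0; accept=q2; q0-0>q1; q0-1>q0; q1-0>q2; q1-1>q0; q2-0>q2; q2-1>q0

Remember how much of `00` the current input suffix matches. State q0 means no match yet; q1 means the last symbol is `0`; q2 means the last 2 symbols are `00`. Only q2 accepts. On a mismatch, fall back to the longest proper suffix that is still a prefix of `00`.
A 3-state machine:
        0   1  
>  q0   q1  q0 
   q1   q2  q0 
 * q2   q2  q0 
(> = start, * = accepting)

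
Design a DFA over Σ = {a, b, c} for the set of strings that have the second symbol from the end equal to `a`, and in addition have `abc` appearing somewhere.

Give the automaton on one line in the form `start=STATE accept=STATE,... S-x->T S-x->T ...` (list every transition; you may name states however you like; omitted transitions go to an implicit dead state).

start=q0 accept=q5,q6 q0-a->q1 q0-b->q0 q0-c->q0 q1-a->q1 q1-b->q2 q1-c->q0 q2-a->q1 q2-b->q0 q2-c->q3 q3-a->q4 q3-b->q3 q3-c->q3 q4-a->q5 q4-b->q6 q4-c->q6 q5-a->q5 q5-b->q6 q5-c->q6 q6-a->q4 q6-b->q3 q6-c->q3

Build one automaton per condition and run them in lockstep. One (13 states) tracks the last 2 symbols read; the other (4 states) tracks whether and how much of `abc` has been seen. Each combined state is a pair, one component from each; accept when both components accept. Equivalent product states are then merged.
        a   b   c  
>  q0   q1  q0  q0 
   q1   q1  q2  q0 
   q2   q1  q0  q3 
   q3   q4  q3  q3 
   q4   q5  q6  q6 
 * q5   q5  q6  q6 
 * q6   q4  q3  q3 
(> = start, * = accepting)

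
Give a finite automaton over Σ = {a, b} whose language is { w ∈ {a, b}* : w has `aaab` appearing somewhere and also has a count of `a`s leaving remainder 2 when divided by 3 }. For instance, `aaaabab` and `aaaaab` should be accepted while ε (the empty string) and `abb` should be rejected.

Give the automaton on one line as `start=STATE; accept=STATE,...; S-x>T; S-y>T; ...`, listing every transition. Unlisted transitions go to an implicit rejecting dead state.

Handle the two conditions separately and then intersect. One (5 states) tracks whether and how much of `aaab` has been seen; the other (3 states) tracks the count of `a`s modulo 3. Each combined state is a pair, one component from each; accept when both components accept.
With 15 states:
          a    b  
>  s0     s1   s0 
   s1     s2   s3 
   s2     s4   s5 
   s3     s6   s3 
   s4     s7   s8 
   s5     s9   s5 
   s6    s10   s5 
   s7    s11  s12 
   s8    s12   s8 
   s9    s13   s0 
   s10    s7   s0 
   s11    s4  s14 
   s12   s14  s12 
   s13   s11   s3 
 * s14    s8  s14 
(> = start, * = accepting)

start=s0; accept=s14; s0-a>s1; s0-b>s0; s1-a>s2; s1-b>s3; s2-a>s4; s2-b>s5; s3-a>s6; s3-b>s3; s4-a>s7; s4-b>s8; s5-a>s9; s5-b>s5; s6-a>s10; s6-b>s5; s7-a>s11; s7-b>s12; s8-a>s12; s8-b>s8; s9-a>s13; s9-b>s0; s10-a>s7; s10-b>s0; s11-a>s4; s11-b>s14; s12-a>s14; s12-b>s12; s13-a>s11; s13-b>s3; s14-a>s8; s14-b>s14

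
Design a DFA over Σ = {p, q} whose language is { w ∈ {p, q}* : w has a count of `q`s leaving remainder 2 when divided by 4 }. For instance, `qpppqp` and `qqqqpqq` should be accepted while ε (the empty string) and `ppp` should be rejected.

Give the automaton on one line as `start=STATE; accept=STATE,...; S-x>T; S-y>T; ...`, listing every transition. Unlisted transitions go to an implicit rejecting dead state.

start=S0; accept=S2; S0-p>S0; S0-q>S1; S1-p>S1; S1-q>S2; S2-p>S2; S2-q>S3; S3-p>S3; S3-q>S0

Keep the running count of `q`s modulo 4: each `q` advances along the cycle S0 → S1 → S2 → S3 → S0 while other symbols loop. Accept at S2.
4 states suffice.
        p   q  
>  S0   S0  S1 
   S1   S1  S2 
 * S2   S2  S3 
   S3   S3  S0 
(> = start, * = accepting)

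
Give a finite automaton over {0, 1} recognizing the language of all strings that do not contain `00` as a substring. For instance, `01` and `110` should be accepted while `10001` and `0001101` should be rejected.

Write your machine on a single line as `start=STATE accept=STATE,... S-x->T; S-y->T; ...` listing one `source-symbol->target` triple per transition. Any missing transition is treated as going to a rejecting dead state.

start=s0; accept=s0,s1; s0-0->s1; s0-1->s0; s1-0->s2; s1-1->s0; s2-0->s2; s2-1->s2

This is the complement of 'contains `00`'. Use the same substring-matching states — s0 through s2 holding how much of `00` has just been matched — but flip the accepting set: everything except the trap s2 accepts.
With 3 states:
        0   1  
>* s0   s1  s0 
 * s1   s2  s0 
   s2   s2  s2 
(> = start, * = accepting)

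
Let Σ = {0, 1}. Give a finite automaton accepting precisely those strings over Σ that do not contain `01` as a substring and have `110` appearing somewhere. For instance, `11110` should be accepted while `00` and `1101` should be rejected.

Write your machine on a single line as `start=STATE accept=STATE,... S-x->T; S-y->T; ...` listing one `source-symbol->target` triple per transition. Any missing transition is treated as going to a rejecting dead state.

start=s0; accept=s4; s0-0->s1; s0-1->s2; s1-0->s1; s1-1->s1; s2-0->s1; s2-1->s3; s3-0->s4; s3-1->s3; s4-0->s4; s4-1->s1

Handle the two conditions separately and then intersect. The first has 3 states tracking partial matches of the forbidden pattern `01`; the second has 4 states tracking whether and how much of `110` has been seen. A product state is a pair (one from each), accepting exactly when both do. Minimizing collapses redundant product states.
A 5-state machine:
        0   1  
>  s0   s1  s2 
   s1   s1  s1 
   s2   s1  s3 
   s3   s4  s3 
 * s4   s4  s1 
(> = start, * = accepting)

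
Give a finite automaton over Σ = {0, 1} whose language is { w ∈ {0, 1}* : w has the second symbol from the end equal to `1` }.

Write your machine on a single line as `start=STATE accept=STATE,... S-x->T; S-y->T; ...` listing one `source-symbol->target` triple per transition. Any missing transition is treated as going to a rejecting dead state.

start=q0; accept=q5,q6; q0-0->q1; q0-1->q2; q1-0->q3; q1-1->q4; q2-0->q5; q2-1->q6; q3-0->q3; q3-1->q4; q4-0->q5; q4-1->q6; q5-0->q3; q5-1->q4; q6-0->q5; q6-1->q6

A DFA must remember the last 2 symbols (since which symbol is second-to-last isn't known until the input ends). Use one state per possible window of the last ≤2 symbols; accept from those whose window starts with `1`.
With 7 states:
        0   1  
>  q0   q1  q2 
   q1   q3  q4 
   q2   q5  q6 
   q3   q3  q4 
   q4   q5  q6 
 * q5   q3  q4 
 * q6   q5  q6 
(> = start, * = accepting)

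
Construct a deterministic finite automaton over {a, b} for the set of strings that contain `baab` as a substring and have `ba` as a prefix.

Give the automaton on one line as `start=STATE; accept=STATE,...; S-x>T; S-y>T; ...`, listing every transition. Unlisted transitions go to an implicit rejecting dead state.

start=s0; accept=s7; s0-a>s1; s0-b>s2; s1-a>s1; s1-b>s1; s2-a>s3; s2-b>s1; s3-a>s4; s3-b>s5; s4-a>s6; s4-b>s7; s5-a>s3; s5-b>s5; s6-a>s6; s6-b>s5; s7-a>s7; s7-b>s7

Run two small machines in parallel and take their product. The first has 5 states tracking whether and how much of `baab` has been seen; the second has 4 states tracking whether the input so far still matches the prefix `ba`. A product state is a pair (one from each), accepting exactly when both do. Equivalent product states are then merged.
An 8-state machine:
        a   b  
>  s0   s1  s2 
   s1   s1  s1 
   s2   s3  s1 
   s3   s4  s5 
   s4   s6  s7 
   s5   s3  s5 
   s6   s6  s5 
 * s7   s7  s7 
(> = start, * = accepting)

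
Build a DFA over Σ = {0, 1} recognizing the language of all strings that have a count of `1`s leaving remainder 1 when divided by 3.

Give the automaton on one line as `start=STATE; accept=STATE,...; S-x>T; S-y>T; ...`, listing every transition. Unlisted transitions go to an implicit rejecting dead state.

Keep the running count of `1`s modulo 3: each `1` advances along the cycle A → B → C → A while other symbols loop. Accept at B.
A 3-state machine:
       0  1 
>  A   A  B 
 * B   B  C 
   C   C  A 
(> = start, * = accepting)

start=A; accept=B; A-0>A; A-1>B; B-0>B; B-1>C; C-0>C; C-1>A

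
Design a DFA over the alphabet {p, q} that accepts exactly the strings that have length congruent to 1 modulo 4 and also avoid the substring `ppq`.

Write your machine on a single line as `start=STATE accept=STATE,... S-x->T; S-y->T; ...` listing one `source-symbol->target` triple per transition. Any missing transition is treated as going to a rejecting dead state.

start=A; accept=B,C,M; A-p->B; A-q->C; B-p->D; B-q->E; C-p->F; C-q->E; D-p->G; D-q->H; E-p->I; E-q->J; F-p->G; F-q->J; G-p->K; G-q->H; H-p->H; H-q->H; I-p->K; I-q->A; J-p->L; J-q->A; K-p->M; K-q->H; L-p->M; L-q->C; M-p->D; M-q->H

Run two small machines in parallel and take their product. One (4 states) tracks the input length modulo 4; the other (4 states) tracks partial matches of the forbidden pattern `ppq`. Each combined state is a pair, one component from each; accept when both components accept. Equivalent product states are then merged.
       p  q 
>  A   B  C 
 * B   D  E 
 * C   F  E 
   D   G  H 
   E   I  J 
   F   G  J 
   G   K  H 
   H   H  H 
   I   K  A 
   J   L  A 
   K   M  H 
   L   M  C 
 * M   D  H 
(> = start, * = accepting)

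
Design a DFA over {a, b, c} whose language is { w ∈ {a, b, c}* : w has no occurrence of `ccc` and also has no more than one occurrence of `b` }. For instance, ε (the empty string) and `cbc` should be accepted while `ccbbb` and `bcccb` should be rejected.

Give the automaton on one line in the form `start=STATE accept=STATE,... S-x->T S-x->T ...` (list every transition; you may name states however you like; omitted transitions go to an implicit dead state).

start=q0 accept=q0,q1,q2,q4,q5,q7 q0-a->q0 q0-b->q1 q0-c->q2 q1-a->q1 q1-b->q3 q1-c->q4 q2-a->q0 q2-b->q1 q2-c->q5 q3-a->q3 q3-b->q3 q3-c->q6 q4-a->q1 q4-b->q3 q4-c->q7 q5-a->q0 q5-b->q1 q5-c->q8 q6-a->q3 q6-b->q3 q6-c->q9 q7-a->q1 q7-b->q3 q7-c->q10 q8-a->q8 q8-b->q10 q8-c->q8 q9-a->q3 q9-b->q3 q9-c->q11 q10-a->q10 q10-b->q11 q10-c->q10 q11-a->q11 q11-b->q11 q11-c->q11

Handle the two conditions separately and then intersect. One (4 states) tracks partial matches of the forbidden pattern `ccc`; the other (3 states) tracks the count of `b`s, saturating at 2. Each combined state is a pair, one component from each; accept when both components accept.
With 12 states:
          a    b    c  
>* q0     q0   q1   q2 
 * q1     q1   q3   q4 
 * q2     q0   q1   q5 
   q3     q3   q3   q6 
 * q4     q1   q3   q7 
 * q5     q0   q1   q8 
   q6     q3   q3   q9 
 * q7     q1   q3  q10 
   q8     q8  q10   q8 
   q9     q3   q3  q11 
   q10   q10  q11  q10 
   q11   q11  q11  q11 
(> = start, * = accepting)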